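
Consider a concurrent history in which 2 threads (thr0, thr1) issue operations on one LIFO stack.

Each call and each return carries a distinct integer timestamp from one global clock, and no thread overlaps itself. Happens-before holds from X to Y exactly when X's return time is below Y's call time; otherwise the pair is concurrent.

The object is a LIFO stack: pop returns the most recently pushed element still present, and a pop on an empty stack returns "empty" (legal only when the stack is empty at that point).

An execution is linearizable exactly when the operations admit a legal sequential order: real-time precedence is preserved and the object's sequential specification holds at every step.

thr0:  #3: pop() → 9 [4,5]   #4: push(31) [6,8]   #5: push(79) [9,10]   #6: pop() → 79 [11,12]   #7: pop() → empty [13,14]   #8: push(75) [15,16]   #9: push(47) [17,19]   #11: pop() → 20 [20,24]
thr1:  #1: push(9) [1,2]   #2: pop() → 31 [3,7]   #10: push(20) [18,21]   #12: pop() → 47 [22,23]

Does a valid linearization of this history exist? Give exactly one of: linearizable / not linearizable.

a witness: #1, #3, #4, #2, #5, #6, #7, #8, #9, #10, #11, #12
1. #1 push(9), leaving stack <9>
2. #3 pop() → 9, leaving stack <>
3. #4 push(31), leaving stack <31>
4. #2 pop() → 31, leaving stack <>
5. #5 push(79), leaving stack <79>
6. #6 pop() → 79, leaving stack <>
7. #7 pop() → empty, leaving stack <>
8. #8 push(75), leaving stack <75>
9. #9 push(47), leaving stack <75,47>
10. #10 push(20), leaving stack <75,47,20>
11. #11 pop() → 20, leaving stack <75,47>
12. #12 pop() → 47, leaving stack <75>

linearizable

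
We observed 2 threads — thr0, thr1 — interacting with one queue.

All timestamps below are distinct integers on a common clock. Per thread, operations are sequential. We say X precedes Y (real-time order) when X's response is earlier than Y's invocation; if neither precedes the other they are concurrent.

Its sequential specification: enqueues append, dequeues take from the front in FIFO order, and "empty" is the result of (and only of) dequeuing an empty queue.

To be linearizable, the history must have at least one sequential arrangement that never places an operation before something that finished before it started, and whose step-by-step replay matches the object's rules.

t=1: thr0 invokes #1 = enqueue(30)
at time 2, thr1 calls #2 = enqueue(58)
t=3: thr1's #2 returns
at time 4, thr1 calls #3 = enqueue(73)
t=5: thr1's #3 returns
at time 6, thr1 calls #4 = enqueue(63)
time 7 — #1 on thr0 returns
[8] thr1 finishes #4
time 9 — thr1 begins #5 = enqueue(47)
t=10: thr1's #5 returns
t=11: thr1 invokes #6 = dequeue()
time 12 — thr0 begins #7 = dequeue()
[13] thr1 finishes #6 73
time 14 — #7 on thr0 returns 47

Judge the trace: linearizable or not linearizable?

not linearizable

events 1..13 are fine; event 14 — the response of #7 at time 14 — makes the prefix non-linearizable
all 8 real-time-respecting orders fail — 7 completed queue operations, no legal replay
for example #1, #2, #3, #4, #5, #6, #7 fails at step 6: #6 dequeue() → 73 is not legal there
for example #1, #2, #3, #4, #5, #7, #6 fails at step 6: #7 dequeue() → 47 is not legal there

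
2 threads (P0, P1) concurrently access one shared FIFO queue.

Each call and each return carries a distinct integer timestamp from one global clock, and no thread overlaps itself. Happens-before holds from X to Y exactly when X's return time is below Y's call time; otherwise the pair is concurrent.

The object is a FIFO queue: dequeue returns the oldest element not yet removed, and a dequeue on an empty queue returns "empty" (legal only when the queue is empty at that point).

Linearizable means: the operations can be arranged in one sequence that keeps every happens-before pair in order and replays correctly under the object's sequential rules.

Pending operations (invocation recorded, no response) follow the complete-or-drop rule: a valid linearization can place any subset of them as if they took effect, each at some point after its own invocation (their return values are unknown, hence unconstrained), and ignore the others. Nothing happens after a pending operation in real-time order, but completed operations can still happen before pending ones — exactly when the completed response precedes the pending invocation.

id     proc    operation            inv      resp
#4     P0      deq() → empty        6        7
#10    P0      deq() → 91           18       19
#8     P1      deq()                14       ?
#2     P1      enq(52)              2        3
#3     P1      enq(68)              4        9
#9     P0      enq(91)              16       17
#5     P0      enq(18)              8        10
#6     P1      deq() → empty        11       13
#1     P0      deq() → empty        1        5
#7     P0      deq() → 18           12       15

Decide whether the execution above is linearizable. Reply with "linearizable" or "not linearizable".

the violation lands at event 7, #4's response at time 7: events 1..6 linearize, events 1..7 do not
no legal order exists: 2 real-time-consistent candidates over 3 completed FIFO queue operations, all rejected
include/drop combinations of the 1 pending operation (#3) were all tried; none helps
sample order #1, #2, #4 (pending dropped) stalls at step 3 — #4 deq() → empty has no legal effect
sample order #2, #1, #4 (pending dropped) stalls at step 2 — #1 deq() → empty has no legal effect

not linearizable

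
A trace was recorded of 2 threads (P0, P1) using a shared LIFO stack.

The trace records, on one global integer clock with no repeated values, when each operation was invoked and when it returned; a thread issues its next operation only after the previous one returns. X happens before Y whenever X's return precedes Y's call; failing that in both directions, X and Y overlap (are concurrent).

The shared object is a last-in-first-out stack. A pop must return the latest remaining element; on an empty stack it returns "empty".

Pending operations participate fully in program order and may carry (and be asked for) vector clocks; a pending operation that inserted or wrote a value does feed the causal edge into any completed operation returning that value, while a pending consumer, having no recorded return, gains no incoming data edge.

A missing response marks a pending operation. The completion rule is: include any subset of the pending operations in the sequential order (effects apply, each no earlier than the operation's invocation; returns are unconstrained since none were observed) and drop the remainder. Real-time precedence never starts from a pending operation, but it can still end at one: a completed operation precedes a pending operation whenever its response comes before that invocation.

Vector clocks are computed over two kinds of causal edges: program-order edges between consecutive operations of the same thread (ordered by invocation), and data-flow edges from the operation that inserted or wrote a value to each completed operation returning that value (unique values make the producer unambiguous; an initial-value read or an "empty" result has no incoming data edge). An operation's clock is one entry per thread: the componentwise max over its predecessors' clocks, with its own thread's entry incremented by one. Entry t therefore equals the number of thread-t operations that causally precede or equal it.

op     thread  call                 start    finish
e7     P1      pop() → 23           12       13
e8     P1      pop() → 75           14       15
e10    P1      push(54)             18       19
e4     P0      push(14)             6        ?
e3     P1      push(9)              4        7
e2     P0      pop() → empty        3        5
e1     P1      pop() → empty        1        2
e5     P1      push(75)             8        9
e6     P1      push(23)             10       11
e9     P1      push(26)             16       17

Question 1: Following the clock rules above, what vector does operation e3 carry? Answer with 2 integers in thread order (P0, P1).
no predecessors for e1 (invoked 1): P1 increments from zero → (0, 1)
no predecessors for e2 (invoked 3): P0 increments from zero → (1, 0)
e3, invoked 4, takes VC(e1)=(0, 1) under max, adds 1 for P1 → (0, 2)
e4, invoked 6, takes VC(e2)=(1, 0) under max, adds 1 for P0 → (2, 0)
e5, invoked 8, takes VC(e3)=(0, 2) under max, adds 1 for P1 → (0, 3)
e6, invoked 10, takes VC(e5)=(0, 3) under max, adds 1 for P1 → (0, 4)
e7, invoked 12, takes VC(e6)=(0, 4) under max, adds 1 for P1 → (0, 5)
e8, invoked 14, takes VC(e5)=(0, 3), VC(e7)=(0, 5) under max, adds 1 for P1 → (0, 6)
e9, invoked 16, takes VC(e8)=(0, 6) under max, adds 1 for P1 → (0, 7)
e10, invoked 18, takes VC(e9)=(0, 7) under max, adds 1 for P1 → (0, 8)
target: VC(e3) = (0, 2)

(0, 2)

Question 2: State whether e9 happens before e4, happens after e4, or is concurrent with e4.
e9 spans [16,17], e4 spans [6,…)
the intervals overlap in both directions

concurrent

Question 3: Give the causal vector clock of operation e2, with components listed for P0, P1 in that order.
VC(e1, invoked at 1): no causal predecessors; +1 on P1 → (0, 1)
VC(e2, invoked at 3): no causal predecessors; +1 on P0 → (1, 0)
from VC(e1)=(0, 1), e3 (invoked 4) maxes components and bumps P1 → (0, 2)
from VC(e2)=(1, 0), e4 (invoked 6) maxes components and bumps P0 → (2, 0)
from VC(e3)=(0, 2), e5 (invoked 8) maxes components and bumps P1 → (0, 3)
from VC(e5)=(0, 3), e6 (invoked 10) maxes components and bumps P1 → (0, 4)
from VC(e6)=(0, 4), e7 (invoked 12) maxes components and bumps P1 → (0, 5)
from VC(e5)=(0, 3), VC(e7)=(0, 5), e8 (invoked 14) maxes components and bumps P1 → (0, 6)
from VC(e8)=(0, 6), e9 (invoked 16) maxes components and bumps P1 → (0, 7)
from VC(e9)=(0, 7), e10 (invoked 18) maxes components and bumps P1 → (0, 8)
target: VC(e2) = (1, 0)

(1, 0)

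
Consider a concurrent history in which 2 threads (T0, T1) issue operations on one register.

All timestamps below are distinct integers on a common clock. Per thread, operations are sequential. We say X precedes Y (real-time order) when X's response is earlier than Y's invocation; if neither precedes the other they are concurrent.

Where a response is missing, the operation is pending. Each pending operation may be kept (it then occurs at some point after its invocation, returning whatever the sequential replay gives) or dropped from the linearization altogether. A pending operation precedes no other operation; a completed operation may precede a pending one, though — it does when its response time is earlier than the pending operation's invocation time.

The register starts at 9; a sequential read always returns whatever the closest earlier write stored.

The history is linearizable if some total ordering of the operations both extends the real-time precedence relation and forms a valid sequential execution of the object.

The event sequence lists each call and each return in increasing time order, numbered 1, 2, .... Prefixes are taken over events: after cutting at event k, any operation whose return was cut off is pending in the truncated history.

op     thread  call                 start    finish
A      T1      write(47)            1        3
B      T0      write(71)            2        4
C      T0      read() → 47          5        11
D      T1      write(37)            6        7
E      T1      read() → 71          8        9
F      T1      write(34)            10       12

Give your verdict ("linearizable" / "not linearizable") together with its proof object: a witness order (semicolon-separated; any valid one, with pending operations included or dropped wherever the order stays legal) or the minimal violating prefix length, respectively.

the violation lands at event 9, E's response at time 9: events 1..8 linearize, events 1..9 do not
real-time-consistent orders of the 4 completed operations: 2 — all fail the register replay
including or dropping the 1 pending operation (C) in any combination fails
take A, B, D, E (pending dropped): step 4 already fails, because E read() → 71 cannot occur there
take B, A, D, E (pending dropped): step 4 already fails, because E read() → 71 cannot occur there

not linearizable — minimal violating prefix: 9 events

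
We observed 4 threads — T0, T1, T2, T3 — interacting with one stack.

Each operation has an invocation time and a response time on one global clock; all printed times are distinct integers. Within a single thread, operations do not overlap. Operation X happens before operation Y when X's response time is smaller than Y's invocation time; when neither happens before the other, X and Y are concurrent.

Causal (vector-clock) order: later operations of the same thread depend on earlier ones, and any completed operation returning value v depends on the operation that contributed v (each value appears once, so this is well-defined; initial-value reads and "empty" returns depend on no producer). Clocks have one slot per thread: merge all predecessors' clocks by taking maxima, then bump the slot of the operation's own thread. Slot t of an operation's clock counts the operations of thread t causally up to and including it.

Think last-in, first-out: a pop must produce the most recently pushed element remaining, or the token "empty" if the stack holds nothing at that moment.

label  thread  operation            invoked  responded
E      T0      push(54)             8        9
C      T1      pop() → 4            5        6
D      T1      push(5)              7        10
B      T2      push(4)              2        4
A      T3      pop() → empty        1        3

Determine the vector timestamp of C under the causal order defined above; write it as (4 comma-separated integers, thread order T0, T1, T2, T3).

(0, 1, 1, 0)

A (invocation 1): nothing precedes it; T3's component alone gives (0, 0, 0, 1)
B (invocation 2): nothing precedes it; T2's component alone gives (0, 0, 1, 0)
E (invocation 8): nothing precedes it; T0's component alone gives (1, 0, 0, 0)
from VC(B)=(0, 0, 1, 0), C (invoked 5) maxes components and bumps T1 → (0, 1, 1, 0)
from VC(C)=(0, 1, 1, 0), D (invoked 7) maxes components and bumps T1 → (0, 2, 1, 0)
target: VC(C) = (0, 1, 1, 0)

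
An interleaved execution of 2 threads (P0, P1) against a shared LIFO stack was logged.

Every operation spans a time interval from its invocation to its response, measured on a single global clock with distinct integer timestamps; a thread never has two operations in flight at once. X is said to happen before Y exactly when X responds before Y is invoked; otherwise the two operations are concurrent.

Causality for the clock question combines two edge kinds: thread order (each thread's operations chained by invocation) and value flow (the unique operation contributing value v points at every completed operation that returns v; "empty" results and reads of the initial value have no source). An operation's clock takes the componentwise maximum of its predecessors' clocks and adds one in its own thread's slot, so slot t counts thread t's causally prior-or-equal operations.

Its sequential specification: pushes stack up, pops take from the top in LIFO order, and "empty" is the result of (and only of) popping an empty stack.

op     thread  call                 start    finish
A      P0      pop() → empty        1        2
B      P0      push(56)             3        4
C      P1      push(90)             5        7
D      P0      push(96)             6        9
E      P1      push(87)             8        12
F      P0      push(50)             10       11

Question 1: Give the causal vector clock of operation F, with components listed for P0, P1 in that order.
(4, 0)

invoked at 5, C has no predecessors; its own P1 bump gives (0, 1)
invoked at 1, A has no predecessors; its own P0 bump gives (1, 0)
merge at E (invoked 8): VC(C)=(0, 1), own-thread bump on P1 → (0, 2)
merge at B (invoked 3): VC(A)=(1, 0), own-thread bump on P0 → (2, 0)
merge at D (invoked 6): VC(B)=(2, 0), own-thread bump on P0 → (3, 0)
merge at F (invoked 10): VC(D)=(3, 0), own-thread bump on P0 → (4, 0)
target: VC(F) = (4, 0)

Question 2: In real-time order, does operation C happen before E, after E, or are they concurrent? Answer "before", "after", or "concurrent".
before

C spans [5,7], E spans [8,12]
resp(C)=7 < inv(E)=8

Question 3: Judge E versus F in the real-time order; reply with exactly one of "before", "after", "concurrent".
concurrent

E spans [8,12], F spans [10,11]
the intervals overlap in both directions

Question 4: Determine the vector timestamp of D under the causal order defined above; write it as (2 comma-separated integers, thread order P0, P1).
(3, 0)

C, invoked 5, has no incoming edges; only P1's bump applies → (0, 1)
A, invoked 1, has no incoming edges; only P0's bump applies → (1, 0)
invoked at 8, E merges VC(C)=(0, 1) and bumps P1's slot → (0, 2)
invoked at 3, B merges VC(A)=(1, 0) and bumps P0's slot → (2, 0)
invoked at 6, D merges VC(B)=(2, 0) and bumps P0's slot → (3, 0)
invoked at 10, F merges VC(D)=(3, 0) and bumps P0's slot → (4, 0)
target: VC(D) = (3, 0)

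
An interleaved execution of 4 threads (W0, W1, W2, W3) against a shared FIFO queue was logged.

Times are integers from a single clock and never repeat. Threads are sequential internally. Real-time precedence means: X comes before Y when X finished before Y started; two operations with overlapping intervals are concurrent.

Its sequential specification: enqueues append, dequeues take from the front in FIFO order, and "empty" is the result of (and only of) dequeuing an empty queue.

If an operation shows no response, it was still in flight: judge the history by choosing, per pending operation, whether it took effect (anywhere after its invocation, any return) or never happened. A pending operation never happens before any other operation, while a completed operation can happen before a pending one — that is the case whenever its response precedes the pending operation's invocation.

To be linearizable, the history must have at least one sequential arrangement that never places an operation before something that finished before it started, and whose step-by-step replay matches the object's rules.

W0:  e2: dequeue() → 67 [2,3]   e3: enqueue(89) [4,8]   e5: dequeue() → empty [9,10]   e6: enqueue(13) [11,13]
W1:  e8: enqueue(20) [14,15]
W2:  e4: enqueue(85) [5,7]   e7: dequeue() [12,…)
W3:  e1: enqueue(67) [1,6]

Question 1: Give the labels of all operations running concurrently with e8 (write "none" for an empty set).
Answer: e7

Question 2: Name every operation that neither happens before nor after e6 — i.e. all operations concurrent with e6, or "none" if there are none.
Answer: e7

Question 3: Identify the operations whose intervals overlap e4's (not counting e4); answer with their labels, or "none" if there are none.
Answer: e1, e3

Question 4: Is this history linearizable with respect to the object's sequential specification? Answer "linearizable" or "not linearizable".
already the first 10 events (up to e5's response at time 10) admit no linearization; the first 9 still do
all 8 real-time-respecting orders fail — 5 completed FIFO queue operations, no legal replay
e.g. e1, e2, e3, e4, e5: illegal at step 5, since e5 dequeue() → empty cannot apply there
e.g. e1, e2, e4, e3, e5: illegal at step 5, since e5 dequeue() → empty cannot apply there

not linearizable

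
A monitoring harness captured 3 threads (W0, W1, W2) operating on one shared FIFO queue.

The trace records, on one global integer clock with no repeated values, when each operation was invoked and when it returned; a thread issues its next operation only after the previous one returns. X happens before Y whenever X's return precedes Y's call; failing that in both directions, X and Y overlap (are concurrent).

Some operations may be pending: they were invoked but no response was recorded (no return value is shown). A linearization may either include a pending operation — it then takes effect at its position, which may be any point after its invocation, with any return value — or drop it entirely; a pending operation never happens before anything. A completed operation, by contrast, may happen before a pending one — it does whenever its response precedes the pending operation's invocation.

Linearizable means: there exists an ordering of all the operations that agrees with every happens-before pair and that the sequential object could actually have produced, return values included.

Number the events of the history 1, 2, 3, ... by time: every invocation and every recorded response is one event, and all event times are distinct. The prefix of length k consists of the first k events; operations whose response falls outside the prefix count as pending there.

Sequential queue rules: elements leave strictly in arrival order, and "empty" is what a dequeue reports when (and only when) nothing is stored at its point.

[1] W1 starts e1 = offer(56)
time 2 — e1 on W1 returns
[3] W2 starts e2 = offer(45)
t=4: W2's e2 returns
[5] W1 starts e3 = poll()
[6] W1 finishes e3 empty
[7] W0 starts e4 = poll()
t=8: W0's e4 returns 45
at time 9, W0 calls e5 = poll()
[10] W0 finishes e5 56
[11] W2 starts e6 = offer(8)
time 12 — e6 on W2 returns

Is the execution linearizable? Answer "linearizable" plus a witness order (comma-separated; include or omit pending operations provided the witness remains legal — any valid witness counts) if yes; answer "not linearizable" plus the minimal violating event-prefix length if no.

not linearizable — minimal violating prefix: 6 events

prefix check: 1..5 passes, 1..6 fails once e3's time-6 response joins
one real-time candidate order over the 3 completed operations — the FIFO queue replay rejects it
sample order e1, e2, e3 stalls at step 3 — e3 poll() → empty has no legal effect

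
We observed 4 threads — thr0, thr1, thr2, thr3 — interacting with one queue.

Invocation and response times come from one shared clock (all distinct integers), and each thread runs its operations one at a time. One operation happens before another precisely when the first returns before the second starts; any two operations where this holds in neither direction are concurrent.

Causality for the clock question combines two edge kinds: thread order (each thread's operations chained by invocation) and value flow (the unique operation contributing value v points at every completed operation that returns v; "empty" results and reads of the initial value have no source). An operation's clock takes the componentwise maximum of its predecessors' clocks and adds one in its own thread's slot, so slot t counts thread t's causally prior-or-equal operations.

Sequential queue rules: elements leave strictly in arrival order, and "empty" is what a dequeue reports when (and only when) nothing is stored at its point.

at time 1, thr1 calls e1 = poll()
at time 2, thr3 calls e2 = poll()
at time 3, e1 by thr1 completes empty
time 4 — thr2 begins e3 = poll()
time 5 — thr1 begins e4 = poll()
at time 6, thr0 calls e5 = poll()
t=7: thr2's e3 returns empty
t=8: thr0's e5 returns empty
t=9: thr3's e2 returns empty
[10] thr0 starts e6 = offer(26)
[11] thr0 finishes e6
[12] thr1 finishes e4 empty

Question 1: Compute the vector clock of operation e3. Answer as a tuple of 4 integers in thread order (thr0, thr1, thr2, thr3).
Answer: (0, 0, 1, 0)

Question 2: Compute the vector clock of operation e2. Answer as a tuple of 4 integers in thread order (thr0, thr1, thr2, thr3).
Answer: (0, 0, 0, 1)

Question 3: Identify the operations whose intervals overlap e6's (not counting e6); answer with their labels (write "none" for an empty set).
Answer: e4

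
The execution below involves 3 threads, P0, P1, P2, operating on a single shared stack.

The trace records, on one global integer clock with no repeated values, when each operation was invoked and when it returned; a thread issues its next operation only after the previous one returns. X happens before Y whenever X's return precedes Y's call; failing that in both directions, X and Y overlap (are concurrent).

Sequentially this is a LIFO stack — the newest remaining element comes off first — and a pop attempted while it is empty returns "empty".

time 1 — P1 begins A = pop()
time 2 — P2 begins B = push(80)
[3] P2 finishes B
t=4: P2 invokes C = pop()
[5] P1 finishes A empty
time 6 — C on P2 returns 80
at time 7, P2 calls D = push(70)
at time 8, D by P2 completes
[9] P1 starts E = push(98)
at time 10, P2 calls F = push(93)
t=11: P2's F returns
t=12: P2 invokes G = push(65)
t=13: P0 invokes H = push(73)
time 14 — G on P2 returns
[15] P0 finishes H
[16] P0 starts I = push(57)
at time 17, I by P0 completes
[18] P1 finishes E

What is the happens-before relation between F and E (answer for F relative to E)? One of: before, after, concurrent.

concurrent

F spans [10,11], E spans [9,18]
the intervals overlap in both directions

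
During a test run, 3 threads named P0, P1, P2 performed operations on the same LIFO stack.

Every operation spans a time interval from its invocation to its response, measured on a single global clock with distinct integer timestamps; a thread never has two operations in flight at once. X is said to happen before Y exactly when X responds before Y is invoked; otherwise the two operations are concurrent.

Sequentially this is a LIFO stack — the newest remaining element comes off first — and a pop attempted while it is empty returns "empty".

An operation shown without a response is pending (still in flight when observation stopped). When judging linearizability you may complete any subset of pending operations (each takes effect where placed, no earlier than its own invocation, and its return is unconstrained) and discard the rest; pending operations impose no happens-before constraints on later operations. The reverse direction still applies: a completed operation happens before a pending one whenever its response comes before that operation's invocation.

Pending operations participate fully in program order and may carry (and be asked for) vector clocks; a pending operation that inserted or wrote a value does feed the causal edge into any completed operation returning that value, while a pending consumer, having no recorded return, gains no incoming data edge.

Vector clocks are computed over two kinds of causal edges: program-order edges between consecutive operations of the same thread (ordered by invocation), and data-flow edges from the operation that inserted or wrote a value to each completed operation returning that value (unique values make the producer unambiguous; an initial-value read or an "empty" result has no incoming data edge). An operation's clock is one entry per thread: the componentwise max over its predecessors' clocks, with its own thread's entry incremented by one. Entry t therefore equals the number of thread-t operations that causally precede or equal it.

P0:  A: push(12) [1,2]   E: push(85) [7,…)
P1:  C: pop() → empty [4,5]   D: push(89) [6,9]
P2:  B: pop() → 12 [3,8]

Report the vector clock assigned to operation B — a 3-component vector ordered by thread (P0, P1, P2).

root op C, invoked 4: fresh clock plus P1's own tick → (0, 1, 0)
root op A, invoked 1: fresh clock plus P0's own tick → (1, 0, 0)
D (invocation 6): componentwise max over VC(C)=(0, 1, 0), +1 at P1, giving (0, 2, 0)
B (invocation 3): componentwise max over VC(A)=(1, 0, 0), +1 at P2, giving (1, 0, 1)
E (invocation 7): componentwise max over VC(A)=(1, 0, 0), +1 at P0, giving (2, 0, 0)
target: VC(B) = (1, 0, 1)

(1, 0, 1)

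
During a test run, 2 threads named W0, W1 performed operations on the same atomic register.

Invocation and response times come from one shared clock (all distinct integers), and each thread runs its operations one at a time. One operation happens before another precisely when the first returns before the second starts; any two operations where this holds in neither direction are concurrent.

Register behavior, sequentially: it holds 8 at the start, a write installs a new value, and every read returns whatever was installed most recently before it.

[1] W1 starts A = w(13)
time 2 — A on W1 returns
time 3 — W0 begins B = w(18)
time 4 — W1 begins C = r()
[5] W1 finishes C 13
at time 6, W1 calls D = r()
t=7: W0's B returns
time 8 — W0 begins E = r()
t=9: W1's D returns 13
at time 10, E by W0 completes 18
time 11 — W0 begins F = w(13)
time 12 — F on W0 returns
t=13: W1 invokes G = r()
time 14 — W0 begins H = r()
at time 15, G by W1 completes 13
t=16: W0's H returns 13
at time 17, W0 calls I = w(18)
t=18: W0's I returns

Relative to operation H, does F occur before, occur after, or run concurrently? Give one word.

F spans [11,12], H spans [14,16]
resp(F)=12 < inv(H)=14

before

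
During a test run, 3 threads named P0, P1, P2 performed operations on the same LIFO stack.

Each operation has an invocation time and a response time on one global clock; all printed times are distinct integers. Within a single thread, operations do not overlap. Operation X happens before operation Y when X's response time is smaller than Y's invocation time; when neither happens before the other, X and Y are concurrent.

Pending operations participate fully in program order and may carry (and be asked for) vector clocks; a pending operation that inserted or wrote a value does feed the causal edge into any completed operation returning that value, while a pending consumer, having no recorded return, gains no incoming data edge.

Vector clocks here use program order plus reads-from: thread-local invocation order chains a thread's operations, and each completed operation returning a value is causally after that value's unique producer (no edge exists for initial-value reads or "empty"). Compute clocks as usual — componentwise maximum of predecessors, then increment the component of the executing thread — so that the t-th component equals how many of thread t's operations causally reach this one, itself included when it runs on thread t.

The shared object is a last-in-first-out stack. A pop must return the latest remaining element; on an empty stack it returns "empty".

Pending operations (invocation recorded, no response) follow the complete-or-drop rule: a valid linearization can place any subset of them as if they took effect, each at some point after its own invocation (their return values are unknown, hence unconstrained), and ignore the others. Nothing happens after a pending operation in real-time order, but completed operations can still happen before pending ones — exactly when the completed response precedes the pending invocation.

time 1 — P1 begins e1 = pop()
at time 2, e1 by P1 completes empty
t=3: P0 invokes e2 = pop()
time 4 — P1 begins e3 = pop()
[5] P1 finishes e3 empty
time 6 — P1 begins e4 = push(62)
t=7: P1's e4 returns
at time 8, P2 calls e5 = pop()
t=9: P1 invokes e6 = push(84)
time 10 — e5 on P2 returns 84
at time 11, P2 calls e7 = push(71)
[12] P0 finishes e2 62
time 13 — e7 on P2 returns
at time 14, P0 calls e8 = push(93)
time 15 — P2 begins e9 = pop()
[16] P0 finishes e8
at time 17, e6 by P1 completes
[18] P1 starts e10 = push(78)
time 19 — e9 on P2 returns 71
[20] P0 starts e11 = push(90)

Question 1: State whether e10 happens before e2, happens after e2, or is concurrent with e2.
after

e10 spans [18,…), e2 spans [3,12]
resp(e2)=12 < inv(e10)=18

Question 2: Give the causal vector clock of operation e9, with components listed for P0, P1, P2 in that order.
(0, 4, 3)

root op e1, invoked 1: fresh clock plus P1's own tick → (0, 1, 0)
e3, invoked 4, takes VC(e1)=(0, 1, 0) under max, adds 1 for P1 → (0, 2, 0)
e4, invoked 6, takes VC(e3)=(0, 2, 0) under max, adds 1 for P1 → (0, 3, 0)
e6, invoked 9, takes VC(e4)=(0, 3, 0) under max, adds 1 for P1 → (0, 4, 0)
e2, invoked 3, takes VC(e4)=(0, 3, 0) under max, adds 1 for P0 → (1, 3, 0)
e5, invoked 8, takes VC(e6)=(0, 4, 0) under max, adds 1 for P2 → (0, 4, 1)
e10, invoked 18, takes VC(e6)=(0, 4, 0) under max, adds 1 for P1 → (0, 5, 0)
e8, invoked 14, takes VC(e2)=(1, 3, 0) under max, adds 1 for P0 → (2, 3, 0)
e7, invoked 11, takes VC(e5)=(0, 4, 1) under max, adds 1 for P2 → (0, 4, 2)
e11, invoked 20, takes VC(e8)=(2, 3, 0) under max, adds 1 for P0 → (3, 3, 0)
e9, invoked 15, takes VC(e7)=(0, 4, 2) under max, adds 1 for P2 → (0, 4, 3)
target: VC(e9) = (0, 4, 3)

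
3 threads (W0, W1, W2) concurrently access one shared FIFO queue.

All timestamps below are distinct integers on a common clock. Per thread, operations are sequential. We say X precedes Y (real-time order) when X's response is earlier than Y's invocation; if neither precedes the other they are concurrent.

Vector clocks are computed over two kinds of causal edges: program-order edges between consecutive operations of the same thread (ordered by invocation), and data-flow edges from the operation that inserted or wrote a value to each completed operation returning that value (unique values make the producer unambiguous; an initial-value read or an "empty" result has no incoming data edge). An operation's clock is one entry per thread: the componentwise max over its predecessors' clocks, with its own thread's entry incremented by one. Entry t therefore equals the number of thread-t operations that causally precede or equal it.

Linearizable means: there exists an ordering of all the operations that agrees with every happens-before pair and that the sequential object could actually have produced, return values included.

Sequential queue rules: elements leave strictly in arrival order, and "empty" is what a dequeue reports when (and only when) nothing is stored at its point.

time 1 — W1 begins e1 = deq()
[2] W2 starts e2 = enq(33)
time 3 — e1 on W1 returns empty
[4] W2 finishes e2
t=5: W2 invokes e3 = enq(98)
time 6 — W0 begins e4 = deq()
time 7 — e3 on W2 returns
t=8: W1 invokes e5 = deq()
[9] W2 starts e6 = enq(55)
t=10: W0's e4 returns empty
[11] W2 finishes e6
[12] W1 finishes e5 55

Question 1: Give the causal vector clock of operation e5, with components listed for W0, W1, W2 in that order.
root op e2, invoked 2: fresh clock plus W2's own tick → (0, 0, 1)
root op e1, invoked 1: fresh clock plus W1's own tick → (0, 1, 0)
root op e4, invoked 6: fresh clock plus W0's own tick → (1, 0, 0)
from VC(e2)=(0, 0, 1), e3 (invoked 5) maxes components and bumps W2 → (0, 0, 2)
from VC(e3)=(0, 0, 2), e6 (invoked 9) maxes components and bumps W2 → (0, 0, 3)
from VC(e1)=(0, 1, 0), VC(e6)=(0, 0, 3), e5 (invoked 8) maxes components and bumps W1 → (0, 2, 3)
target: VC(e5) = (0, 2, 3)

(0, 2, 3)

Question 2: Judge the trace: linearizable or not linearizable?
already the first 10 events (up to e4's response at time 10) admit no linearization; the first 9 still do
checked exhaustively: 4 real-time-consistent orders of 4 completed operations, zero legal FIFO queue replays
include/drop combinations of the 2 pending operations (e5, e6) were all tried; none helps
for example e1, e2, e3, e4 (pending dropped) fails at step 4: e4 deq() → empty is not legal there
for example e1, e2, e4, e3 (pending dropped) fails at step 3: e4 deq() → empty is not legal there

not linearizable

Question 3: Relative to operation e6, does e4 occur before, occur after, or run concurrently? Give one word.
e4 spans [6,10], e6 spans [9,11]
the intervals overlap in both directions

concurrent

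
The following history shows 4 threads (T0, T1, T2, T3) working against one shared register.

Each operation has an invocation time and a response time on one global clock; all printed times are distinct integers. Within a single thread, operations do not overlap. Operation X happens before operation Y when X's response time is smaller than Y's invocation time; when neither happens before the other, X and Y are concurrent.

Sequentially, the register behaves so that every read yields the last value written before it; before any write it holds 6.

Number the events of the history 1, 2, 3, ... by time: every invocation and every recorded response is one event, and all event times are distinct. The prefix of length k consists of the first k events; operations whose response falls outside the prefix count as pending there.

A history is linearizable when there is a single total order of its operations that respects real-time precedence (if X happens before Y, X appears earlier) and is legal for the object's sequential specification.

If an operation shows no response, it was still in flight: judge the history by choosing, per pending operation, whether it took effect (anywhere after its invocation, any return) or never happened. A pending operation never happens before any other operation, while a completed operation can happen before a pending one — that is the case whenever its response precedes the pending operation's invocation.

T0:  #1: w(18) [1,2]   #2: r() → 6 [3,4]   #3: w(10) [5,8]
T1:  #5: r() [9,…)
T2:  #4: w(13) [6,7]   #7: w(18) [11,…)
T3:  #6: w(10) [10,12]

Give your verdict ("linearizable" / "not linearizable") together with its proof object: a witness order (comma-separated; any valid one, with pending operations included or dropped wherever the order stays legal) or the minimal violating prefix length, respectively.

not linearizable — minimal violating prefix: 4 events

through event 3 a valid linearization exists; event 4 (#2 responding at time 4) ends that
the completed operations (2 total) allow one real-time order; the register replay rejects it
sample order #1, #2 stalls at step 2 — #2 r() → 6 has no legal effect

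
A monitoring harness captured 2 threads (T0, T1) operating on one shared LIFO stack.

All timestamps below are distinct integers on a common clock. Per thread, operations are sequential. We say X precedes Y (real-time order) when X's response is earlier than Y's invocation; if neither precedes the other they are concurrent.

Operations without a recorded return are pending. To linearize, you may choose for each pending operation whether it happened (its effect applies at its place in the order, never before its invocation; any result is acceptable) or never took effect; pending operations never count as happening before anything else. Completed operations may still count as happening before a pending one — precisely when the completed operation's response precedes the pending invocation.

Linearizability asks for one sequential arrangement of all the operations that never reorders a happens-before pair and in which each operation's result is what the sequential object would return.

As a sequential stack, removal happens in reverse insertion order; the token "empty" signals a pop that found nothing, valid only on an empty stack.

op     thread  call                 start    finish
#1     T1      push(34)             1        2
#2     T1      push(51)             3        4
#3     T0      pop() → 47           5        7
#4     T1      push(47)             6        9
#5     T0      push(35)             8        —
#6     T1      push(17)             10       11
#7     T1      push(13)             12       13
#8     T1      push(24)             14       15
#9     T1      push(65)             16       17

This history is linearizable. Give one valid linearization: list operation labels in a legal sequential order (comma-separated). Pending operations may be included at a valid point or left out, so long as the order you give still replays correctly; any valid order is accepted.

step 1: #1 push(34) — stack <34>
step 2: #2 push(51) — stack <34,51>
step 3: #4 push(47) — stack <34,51,47>
step 4: #3 pop() → 47 — stack <34,51>
step 5: #5 push(35) (pending, included) — stack <34,51,35>
step 6: #6 push(17) — stack <34,51,35,17>
step 7: #7 push(13) — stack <34,51,35,17,13>
step 8: #8 push(24) — stack <34,51,35,17,13,24>
step 9: #9 push(65) — stack <34,51,35,17,13,24,65>

#1, #2, #4, #3, #5, #6, #7, #8, #9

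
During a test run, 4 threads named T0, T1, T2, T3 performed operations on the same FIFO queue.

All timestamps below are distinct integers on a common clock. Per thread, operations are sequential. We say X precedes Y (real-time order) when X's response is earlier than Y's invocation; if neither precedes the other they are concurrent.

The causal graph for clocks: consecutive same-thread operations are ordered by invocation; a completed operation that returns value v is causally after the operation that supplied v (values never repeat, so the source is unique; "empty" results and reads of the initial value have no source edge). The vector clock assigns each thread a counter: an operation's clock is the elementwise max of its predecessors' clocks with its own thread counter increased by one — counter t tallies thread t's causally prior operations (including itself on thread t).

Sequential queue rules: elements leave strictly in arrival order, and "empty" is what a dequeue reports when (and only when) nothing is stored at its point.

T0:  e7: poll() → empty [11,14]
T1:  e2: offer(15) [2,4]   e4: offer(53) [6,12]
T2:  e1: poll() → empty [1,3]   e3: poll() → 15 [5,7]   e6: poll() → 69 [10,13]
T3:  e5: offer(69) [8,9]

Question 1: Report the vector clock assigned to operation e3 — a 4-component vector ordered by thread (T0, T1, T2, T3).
no predecessors for e5 (invoked 8): T3 increments from zero → (0, 0, 0, 1)
no predecessors for e1 (invoked 1): T2 increments from zero → (0, 0, 1, 0)
no predecessors for e2 (invoked 2): T1 increments from zero → (0, 1, 0, 0)
no predecessors for e7 (invoked 11): T0 increments from zero → (1, 0, 0, 0)
e4 (invocation 6): componentwise max over VC(e2)=(0, 1, 0, 0), +1 at T1, giving (0, 2, 0, 0)
e3 (invocation 5): componentwise max over VC(e1)=(0, 0, 1, 0), VC(e2)=(0, 1, 0, 0), +1 at T2, giving (0, 1, 2, 0)
e6 (invocation 10): componentwise max over VC(e3)=(0, 1, 2, 0), VC(e5)=(0, 0, 0, 1), +1 at T2, giving (0, 1, 3, 1)
target: VC(e3) = (0, 1, 2, 0)

(0, 1, 2, 0)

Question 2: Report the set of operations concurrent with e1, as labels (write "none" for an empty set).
concurrent with e1 ([1,3]): every op whose interval crosses 1..3
e2 [2,4]: concurrent
e3 [5,7]: after
e4 [6,12]: after
e5 [8,9]: after
e6 [10,13]: after
e7 [11,14]: after

e2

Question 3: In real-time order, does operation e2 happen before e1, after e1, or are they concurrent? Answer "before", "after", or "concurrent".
e2 spans [2,4], e1 spans [1,3]
the intervals overlap in both directions

concurrent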